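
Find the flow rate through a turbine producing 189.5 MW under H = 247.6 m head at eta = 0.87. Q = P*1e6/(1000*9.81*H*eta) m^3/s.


Q = 189.5 * 1e6 / (1000 * 9.81 * 247.6 * 0.87) = 89.6748 m^3/s


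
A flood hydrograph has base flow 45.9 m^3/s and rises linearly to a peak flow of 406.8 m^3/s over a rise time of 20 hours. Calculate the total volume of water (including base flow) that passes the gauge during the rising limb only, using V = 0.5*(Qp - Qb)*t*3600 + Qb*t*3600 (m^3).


V = 0.5*(406.8 - 45.9)*20*3600 + 45.9*20*3600 = 1.6297e+07 m^3


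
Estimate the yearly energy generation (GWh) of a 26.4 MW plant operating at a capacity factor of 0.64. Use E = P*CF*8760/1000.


E = 26.4 * 0.64 * 8760 / 1000 = 148.0090 GWh


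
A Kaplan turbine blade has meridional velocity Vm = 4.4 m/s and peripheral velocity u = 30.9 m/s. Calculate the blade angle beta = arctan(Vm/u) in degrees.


beta = arctan(4.4 / 30.9) = 8.1041 degrees


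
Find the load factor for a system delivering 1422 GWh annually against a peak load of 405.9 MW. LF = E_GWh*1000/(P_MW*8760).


LF = 1422 * 1000 / (405.9 * 8760) = 0.3999


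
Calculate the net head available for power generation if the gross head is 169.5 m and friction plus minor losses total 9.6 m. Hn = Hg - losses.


Hn = 169.5 - 9.6 = 159.9000 m


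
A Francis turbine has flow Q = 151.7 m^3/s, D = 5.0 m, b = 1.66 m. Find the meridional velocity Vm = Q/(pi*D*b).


Vm = 151.7 / (pi * 5.0 * 1.66) = 5.8178 m/s


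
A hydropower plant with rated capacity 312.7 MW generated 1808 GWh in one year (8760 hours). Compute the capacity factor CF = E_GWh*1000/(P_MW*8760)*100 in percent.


CF = 1808 * 1000 / (312.7 * 8760) * 100 = 66.0034 %


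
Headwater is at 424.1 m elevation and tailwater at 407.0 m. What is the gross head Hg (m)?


Hg = 424.1 - 407.0 = 17.1000 m


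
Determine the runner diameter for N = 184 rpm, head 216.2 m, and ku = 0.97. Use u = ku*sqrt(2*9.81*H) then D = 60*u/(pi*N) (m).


u = 0.97 * sqrt(2*9.81*216.2) = 63.1756 m/s
D = 60 * 63.1756 / (pi * 184) = 6.5574 m


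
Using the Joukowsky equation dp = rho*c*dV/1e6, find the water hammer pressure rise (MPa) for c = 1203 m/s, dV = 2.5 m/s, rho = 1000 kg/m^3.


dp = 1000 * 1203 * 2.5 / 1e6 = 3.0075 MPa


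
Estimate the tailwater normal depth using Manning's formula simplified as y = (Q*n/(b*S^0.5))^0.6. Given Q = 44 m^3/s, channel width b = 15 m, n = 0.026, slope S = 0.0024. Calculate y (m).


y = (44 * 0.026 / (15 * 0.0024^0.5))^0.6 = 1.3042 m


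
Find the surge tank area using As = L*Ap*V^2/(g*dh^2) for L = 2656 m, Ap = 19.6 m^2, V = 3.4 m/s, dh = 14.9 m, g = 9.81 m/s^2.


As = 2656 * 19.6 * 3.4^2 / (9.81 * 14.9^2) = 276.3124 m^2


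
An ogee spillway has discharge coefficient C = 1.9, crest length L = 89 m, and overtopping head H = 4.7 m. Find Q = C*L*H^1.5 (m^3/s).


Q = 1.9 * 89 * 4.7^1.5 = 1723.0203 m^3/s


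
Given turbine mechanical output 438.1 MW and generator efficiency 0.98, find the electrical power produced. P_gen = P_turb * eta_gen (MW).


P_gen = 438.1 * 0.98 = 429.3380 MW


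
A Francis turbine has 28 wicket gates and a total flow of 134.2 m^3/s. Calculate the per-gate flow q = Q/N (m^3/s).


q = 134.2 / 28 = 4.7929 m^3/s


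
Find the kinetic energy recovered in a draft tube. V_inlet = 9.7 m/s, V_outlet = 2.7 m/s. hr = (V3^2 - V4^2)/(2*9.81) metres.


hr = (9.7^2 - 2.7^2) / (2*9.81) = 4.4241 m


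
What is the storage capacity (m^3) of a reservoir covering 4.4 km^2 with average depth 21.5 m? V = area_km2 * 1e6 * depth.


V = 4.4 * 1e6 * 21.5 = 9.4600e+07 m^3


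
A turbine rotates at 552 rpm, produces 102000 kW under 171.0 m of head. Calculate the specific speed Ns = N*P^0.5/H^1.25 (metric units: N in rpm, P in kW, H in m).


Ns = 552 * 102000^0.5 / 171.0^1.25 = 285.0979


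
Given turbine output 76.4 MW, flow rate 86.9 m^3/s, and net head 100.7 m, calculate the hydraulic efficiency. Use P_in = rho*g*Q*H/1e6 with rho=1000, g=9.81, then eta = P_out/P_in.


P_in = 1000 * 9.81 * 86.9 * 100.7 / 1e6 = 85.8456 MW
eta = 76.4 / 85.8456 = 0.8900


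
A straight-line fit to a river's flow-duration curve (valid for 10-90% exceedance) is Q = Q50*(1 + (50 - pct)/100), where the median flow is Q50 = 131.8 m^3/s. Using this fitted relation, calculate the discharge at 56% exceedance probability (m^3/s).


Q = 131.8 * (1 + (50 - 56)/100) = 123.8920 m^3/s


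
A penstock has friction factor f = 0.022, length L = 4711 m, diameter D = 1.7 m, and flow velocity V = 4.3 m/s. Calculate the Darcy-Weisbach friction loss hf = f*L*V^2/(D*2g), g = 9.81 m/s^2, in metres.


hf = 0.022 * 4711 * 4.3^2 / (1.7 * 2 * 9.81) = 57.4546 m


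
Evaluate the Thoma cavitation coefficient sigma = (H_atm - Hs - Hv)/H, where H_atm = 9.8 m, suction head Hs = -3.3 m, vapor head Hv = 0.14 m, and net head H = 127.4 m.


sigma = (9.8 - (-3.3) - 0.14) / 127.4 = 0.1017


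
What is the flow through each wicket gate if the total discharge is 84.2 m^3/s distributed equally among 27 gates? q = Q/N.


q = 84.2 / 27 = 3.1185 m^3/s


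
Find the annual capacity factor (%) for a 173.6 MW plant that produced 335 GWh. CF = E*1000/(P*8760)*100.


CF = 335 * 1000 / (173.6 * 8760) * 100 = 22.0288 %


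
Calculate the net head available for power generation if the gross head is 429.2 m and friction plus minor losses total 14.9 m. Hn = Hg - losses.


Hn = 429.2 - 14.9 = 414.3000 m


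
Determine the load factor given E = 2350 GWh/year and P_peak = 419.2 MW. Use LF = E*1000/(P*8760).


LF = 2350 * 1000 / (419.2 * 8760) = 0.6399


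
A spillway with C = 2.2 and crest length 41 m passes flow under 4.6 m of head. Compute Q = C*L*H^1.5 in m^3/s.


Q = 2.2 * 41 * 4.6^1.5 = 889.9043 m^3/s


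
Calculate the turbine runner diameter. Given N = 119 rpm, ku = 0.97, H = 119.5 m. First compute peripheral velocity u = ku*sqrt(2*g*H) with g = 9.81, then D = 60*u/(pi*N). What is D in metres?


u = 0.97 * sqrt(2*9.81*119.5) = 46.9683 m/s
D = 60 * 46.9683 / (pi * 119) = 7.5381 m


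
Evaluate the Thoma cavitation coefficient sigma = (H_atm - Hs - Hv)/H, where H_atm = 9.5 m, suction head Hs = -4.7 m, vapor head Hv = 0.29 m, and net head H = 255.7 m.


sigma = (9.5 - (-4.7) - 0.29) / 255.7 = 0.0544


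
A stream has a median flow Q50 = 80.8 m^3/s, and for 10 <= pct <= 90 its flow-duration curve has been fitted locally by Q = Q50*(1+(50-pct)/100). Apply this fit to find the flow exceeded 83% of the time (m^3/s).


Q = 80.8 * (1 + (50 - 83)/100) = 54.1360 m^3/s


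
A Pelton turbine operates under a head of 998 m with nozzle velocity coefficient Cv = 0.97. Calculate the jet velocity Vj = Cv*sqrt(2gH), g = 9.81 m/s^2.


Vj = 0.97 * sqrt(2*9.81*998) = 135.7333 m/s


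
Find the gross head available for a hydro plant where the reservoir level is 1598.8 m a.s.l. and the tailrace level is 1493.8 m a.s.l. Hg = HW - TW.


Hg = 1598.8 - 1493.8 = 105.0000 m


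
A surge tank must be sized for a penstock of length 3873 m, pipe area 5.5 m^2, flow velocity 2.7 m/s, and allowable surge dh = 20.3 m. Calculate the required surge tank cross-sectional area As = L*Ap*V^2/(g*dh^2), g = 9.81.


As = 3873 * 5.5 * 2.7^2 / (9.81 * 20.3^2) = 38.4129 m^2


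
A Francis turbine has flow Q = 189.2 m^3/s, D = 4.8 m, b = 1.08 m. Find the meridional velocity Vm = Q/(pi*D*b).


Vm = 189.2 / (pi * 4.8 * 1.08) = 11.6173 m/s


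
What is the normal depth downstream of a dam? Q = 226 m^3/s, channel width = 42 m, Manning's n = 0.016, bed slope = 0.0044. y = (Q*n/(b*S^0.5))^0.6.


y = (226 * 0.016 / (42 * 0.0044^0.5))^0.6 = 1.1694 m


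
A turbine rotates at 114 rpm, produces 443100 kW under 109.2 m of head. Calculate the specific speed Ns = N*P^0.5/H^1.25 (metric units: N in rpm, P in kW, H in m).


Ns = 114 * 443100^0.5 / 109.2^1.25 = 214.9698


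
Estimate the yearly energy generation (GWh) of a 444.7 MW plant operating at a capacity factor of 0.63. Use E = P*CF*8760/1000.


E = 444.7 * 0.63 * 8760 / 1000 = 2454.2104 GWh


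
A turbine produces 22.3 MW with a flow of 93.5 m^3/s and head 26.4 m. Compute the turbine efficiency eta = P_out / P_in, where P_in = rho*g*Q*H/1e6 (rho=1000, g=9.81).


P_in = 1000 * 9.81 * 93.5 * 26.4 / 1e6 = 24.2150 MW
eta = 22.3 / 24.2150 = 0.9209


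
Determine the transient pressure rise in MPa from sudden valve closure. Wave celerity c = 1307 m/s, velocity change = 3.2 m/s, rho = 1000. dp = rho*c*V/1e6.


dp = 1000 * 1307 * 3.2 / 1e6 = 4.1824 MPa


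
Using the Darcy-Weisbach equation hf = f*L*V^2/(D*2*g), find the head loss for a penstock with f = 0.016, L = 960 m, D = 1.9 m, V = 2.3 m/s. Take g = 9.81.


hf = 0.016 * 960 * 2.3^2 / (1.9 * 2 * 9.81) = 2.1797 m


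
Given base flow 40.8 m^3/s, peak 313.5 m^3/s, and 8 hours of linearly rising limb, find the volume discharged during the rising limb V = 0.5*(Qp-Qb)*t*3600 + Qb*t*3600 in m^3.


V = 0.5*(313.5 - 40.8)*8*3600 + 40.8*8*3600 = 5.1019e+06 m^3


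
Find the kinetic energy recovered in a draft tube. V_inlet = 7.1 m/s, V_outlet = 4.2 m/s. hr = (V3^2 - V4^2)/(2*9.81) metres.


hr = (7.1^2 - 4.2^2) / (2*9.81) = 1.6702 m


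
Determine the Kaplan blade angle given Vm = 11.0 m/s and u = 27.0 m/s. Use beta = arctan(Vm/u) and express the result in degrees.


beta = arctan(11.0 / 27.0) = 22.1663 degrees


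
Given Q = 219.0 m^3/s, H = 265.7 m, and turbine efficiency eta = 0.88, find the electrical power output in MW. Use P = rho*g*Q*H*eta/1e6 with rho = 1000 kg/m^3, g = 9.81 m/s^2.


P = 1000 * 9.81 * 219.0 * 265.7 * 0.88 / 1e6 = 502.3280 MW


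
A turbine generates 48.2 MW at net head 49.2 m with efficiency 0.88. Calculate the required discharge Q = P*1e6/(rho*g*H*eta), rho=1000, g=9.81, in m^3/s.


Q = 48.2 * 1e6 / (1000 * 9.81 * 49.2 * 0.88) = 113.4829 m^3/s


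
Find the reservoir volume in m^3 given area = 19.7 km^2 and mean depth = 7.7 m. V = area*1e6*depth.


V = 19.7 * 1e6 * 7.7 = 1.5169e+08 m^3


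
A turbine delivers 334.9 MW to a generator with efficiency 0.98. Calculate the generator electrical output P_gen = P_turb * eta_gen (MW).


P_gen = 334.9 * 0.98 = 328.2020 MW


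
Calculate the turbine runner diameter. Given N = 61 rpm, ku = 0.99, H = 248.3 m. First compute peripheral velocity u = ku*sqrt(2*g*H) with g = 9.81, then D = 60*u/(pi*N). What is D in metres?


u = 0.99 * sqrt(2*9.81*248.3) = 69.0992 m/s
D = 60 * 69.0992 / (pi * 61) = 21.6344 m


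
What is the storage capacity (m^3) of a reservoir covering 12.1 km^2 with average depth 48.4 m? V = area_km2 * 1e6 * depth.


V = 12.1 * 1e6 * 48.4 = 5.8564e+08 m^3


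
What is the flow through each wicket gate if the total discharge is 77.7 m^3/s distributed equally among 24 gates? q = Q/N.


q = 77.7 / 24 = 3.2375 m^3/s


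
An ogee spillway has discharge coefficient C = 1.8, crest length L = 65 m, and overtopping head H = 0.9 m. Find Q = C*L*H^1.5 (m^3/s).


Q = 1.8 * 65 * 0.9^1.5 = 99.8964 m^3/s


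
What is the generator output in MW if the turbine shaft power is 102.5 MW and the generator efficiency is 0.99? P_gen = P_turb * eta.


P_gen = 102.5 * 0.99 = 101.4750 MW


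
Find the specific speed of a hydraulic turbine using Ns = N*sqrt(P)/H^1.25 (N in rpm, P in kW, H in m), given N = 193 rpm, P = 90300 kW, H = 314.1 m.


Ns = 193 * 90300^0.5 / 314.1^1.25 = 43.8598


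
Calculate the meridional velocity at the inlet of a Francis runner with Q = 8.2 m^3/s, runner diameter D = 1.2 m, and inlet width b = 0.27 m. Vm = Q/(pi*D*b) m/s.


Vm = 8.2 / (pi * 1.2 * 0.27) = 8.0560 m/s


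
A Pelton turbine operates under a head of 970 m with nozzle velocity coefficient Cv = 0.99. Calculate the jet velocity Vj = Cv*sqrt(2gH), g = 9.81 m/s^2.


Vj = 0.99 * sqrt(2*9.81*970) = 136.5748 m/s


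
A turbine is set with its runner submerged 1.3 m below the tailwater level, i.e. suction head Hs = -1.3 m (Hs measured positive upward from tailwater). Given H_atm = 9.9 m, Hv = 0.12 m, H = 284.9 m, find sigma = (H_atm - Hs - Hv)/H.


sigma = (9.9 - (-1.3) - 0.12) / 284.9 = 0.0389


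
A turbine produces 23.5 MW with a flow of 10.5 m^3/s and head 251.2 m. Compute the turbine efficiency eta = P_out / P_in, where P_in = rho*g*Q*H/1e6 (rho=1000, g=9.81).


P_in = 1000 * 9.81 * 10.5 * 251.2 / 1e6 = 25.8749 MW
eta = 23.5 / 25.8749 = 0.9082


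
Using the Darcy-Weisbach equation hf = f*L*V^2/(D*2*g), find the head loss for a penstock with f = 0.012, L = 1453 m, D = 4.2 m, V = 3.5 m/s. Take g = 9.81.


hf = 0.012 * 1453 * 3.5^2 / (4.2 * 2 * 9.81) = 2.5920 m


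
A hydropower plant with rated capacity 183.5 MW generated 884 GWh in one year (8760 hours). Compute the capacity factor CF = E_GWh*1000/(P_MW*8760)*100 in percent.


CF = 884 * 1000 / (183.5 * 8760) * 100 = 54.9936 %


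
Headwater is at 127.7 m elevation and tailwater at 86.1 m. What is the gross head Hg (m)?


Hg = 127.7 - 86.1 = 41.6000 m


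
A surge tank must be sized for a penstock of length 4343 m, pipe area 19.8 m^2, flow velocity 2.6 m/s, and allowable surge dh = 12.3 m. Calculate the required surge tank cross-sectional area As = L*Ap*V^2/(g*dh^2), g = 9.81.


As = 4343 * 19.8 * 2.6^2 / (9.81 * 12.3^2) = 391.6720 m^2


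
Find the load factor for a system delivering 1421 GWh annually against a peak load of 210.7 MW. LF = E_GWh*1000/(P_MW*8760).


LF = 1421 * 1000 / (210.7 * 8760) = 0.7699


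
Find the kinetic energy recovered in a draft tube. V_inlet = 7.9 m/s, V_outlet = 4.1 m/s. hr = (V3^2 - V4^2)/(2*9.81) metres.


hr = (7.9^2 - 4.1^2) / (2*9.81) = 2.3242 m


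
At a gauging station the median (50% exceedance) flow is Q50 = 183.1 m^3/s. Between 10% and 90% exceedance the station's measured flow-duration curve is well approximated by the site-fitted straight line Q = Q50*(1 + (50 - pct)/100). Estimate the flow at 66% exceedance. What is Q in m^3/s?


Q = 183.1 * (1 + (50 - 66)/100) = 153.8040 m^3/s


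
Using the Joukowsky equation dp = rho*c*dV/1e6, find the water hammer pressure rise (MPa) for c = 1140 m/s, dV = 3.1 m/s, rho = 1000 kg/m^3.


dp = 1000 * 1140 * 3.1 / 1e6 = 3.5340 MPa


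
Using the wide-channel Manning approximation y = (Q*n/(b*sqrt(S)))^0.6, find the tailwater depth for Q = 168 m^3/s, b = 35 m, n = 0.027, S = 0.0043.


y = (168 * 0.027 / (35 * 0.0043^0.5))^0.6 = 1.5050 m


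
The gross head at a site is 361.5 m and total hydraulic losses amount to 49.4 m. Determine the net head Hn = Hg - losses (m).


Hn = 361.5 - 49.4 = 312.1000 m


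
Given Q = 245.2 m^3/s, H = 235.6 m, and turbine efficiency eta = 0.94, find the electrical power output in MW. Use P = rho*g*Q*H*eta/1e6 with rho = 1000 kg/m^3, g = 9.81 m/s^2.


P = 1000 * 9.81 * 245.2 * 235.6 * 0.94 / 1e6 = 532.7122 MW


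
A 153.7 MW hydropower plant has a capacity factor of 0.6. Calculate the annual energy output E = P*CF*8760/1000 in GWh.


E = 153.7 * 0.6 * 8760 / 1000 = 807.8472 GWh


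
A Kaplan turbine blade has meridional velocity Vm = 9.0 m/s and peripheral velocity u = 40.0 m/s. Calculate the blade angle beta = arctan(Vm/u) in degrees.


beta = arctan(9.0 / 40.0) = 12.6804 degrees


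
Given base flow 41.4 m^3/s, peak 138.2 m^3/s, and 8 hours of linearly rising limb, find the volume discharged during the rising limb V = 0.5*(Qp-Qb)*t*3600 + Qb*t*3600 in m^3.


V = 0.5*(138.2 - 41.4)*8*3600 + 41.4*8*3600 = 2.5862e+06 m^3


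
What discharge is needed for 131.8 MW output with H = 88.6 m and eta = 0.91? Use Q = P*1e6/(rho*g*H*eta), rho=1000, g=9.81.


Q = 131.8 * 1e6 / (1000 * 9.81 * 88.6 * 0.91) = 166.6369 m^3/s


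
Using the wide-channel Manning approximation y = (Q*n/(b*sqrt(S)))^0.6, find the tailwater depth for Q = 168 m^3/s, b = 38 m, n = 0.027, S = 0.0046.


y = (168 * 0.027 / (38 * 0.0046^0.5))^0.6 = 1.4038 m


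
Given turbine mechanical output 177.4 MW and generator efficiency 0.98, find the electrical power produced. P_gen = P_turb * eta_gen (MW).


P_gen = 177.4 * 0.98 = 173.8520 MW


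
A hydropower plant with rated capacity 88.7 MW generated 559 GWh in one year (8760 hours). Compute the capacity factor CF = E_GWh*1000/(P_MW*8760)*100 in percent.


CF = 559 * 1000 / (88.7 * 8760) * 100 = 71.9423 %


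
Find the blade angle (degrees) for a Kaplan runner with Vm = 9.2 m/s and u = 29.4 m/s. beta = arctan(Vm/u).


beta = arctan(9.2 / 29.4) = 17.3762 degrees


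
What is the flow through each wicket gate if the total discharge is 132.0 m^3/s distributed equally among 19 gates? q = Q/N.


q = 132.0 / 19 = 6.9474 m^3/s


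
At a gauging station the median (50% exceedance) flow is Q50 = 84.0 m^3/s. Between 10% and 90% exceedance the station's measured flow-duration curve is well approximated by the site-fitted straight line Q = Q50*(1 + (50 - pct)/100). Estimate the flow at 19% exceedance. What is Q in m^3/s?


Q = 84.0 * (1 + (50 - 19)/100) = 110.0400 m^3/s


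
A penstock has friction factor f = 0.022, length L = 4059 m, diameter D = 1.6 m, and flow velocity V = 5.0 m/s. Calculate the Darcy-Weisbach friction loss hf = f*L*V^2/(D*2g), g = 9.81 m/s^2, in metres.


hf = 0.022 * 4059 * 5.0^2 / (1.6 * 2 * 9.81) = 71.1153 m


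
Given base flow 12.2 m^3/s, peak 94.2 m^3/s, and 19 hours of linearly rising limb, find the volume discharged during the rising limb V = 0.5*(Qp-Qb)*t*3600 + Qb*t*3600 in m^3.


V = 0.5*(94.2 - 12.2)*19*3600 + 12.2*19*3600 = 3.6389e+06 m^3


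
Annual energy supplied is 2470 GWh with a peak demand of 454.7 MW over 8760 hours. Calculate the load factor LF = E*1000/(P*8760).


LF = 2470 * 1000 / (454.7 * 8760) = 0.6201


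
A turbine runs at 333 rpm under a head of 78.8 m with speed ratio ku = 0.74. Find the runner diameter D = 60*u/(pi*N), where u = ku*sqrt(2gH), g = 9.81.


u = 0.74 * sqrt(2*9.81*78.8) = 29.0967 m/s
D = 60 * 29.0967 / (pi * 333) = 1.6688 m


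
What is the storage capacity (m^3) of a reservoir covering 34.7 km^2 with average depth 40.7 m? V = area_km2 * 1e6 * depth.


V = 34.7 * 1e6 * 40.7 = 1.4123e+09 m^3


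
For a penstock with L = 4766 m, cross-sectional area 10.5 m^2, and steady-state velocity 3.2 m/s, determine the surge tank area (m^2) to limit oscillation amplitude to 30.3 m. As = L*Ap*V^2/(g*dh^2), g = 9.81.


As = 4766 * 10.5 * 3.2^2 / (9.81 * 30.3^2) = 56.8970 m^2


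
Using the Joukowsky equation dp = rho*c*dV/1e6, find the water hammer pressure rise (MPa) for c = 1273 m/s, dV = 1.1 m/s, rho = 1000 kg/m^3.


dp = 1000 * 1273 * 1.1 / 1e6 = 1.4003 MPa


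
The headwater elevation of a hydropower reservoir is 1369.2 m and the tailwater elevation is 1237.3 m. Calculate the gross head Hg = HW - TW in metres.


Hg = 1369.2 - 1237.3 = 131.9000 m


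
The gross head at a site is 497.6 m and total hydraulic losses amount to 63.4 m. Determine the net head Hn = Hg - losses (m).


Hn = 497.6 - 63.4 = 434.2000 m


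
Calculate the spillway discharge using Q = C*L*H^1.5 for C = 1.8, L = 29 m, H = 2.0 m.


Q = 1.8 * 29 * 2.0^1.5 = 147.6439 m^3/s


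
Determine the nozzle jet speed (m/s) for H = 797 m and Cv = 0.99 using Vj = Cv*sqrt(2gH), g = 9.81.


Vj = 0.99 * sqrt(2*9.81*797) = 123.7981 m/s


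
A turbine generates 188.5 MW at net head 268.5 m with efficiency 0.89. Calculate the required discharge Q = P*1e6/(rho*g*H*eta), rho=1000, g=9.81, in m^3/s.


Q = 188.5 * 1e6 / (1000 * 9.81 * 268.5 * 0.89) = 80.4096 m^3/s


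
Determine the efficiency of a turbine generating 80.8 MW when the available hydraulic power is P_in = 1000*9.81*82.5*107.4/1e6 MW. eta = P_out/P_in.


P_in = 1000 * 9.81 * 82.5 * 107.4 / 1e6 = 86.9215 MW
eta = 80.8 / 86.9215 = 0.9296


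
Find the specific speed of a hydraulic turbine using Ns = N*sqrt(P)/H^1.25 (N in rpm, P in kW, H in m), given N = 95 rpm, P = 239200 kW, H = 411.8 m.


Ns = 95 * 239200^0.5 / 411.8^1.25 = 25.0465


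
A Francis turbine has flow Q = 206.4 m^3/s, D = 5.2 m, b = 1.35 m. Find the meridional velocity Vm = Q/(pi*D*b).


Vm = 206.4 / (pi * 5.2 * 1.35) = 9.3589 m/s


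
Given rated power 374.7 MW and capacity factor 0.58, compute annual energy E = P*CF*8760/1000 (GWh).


E = 374.7 * 0.58 * 8760 / 1000 = 1903.7758 GWh


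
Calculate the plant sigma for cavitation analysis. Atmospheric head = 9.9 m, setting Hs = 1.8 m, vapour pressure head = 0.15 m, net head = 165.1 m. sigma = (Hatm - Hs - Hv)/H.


sigma = (9.9 - 1.8 - 0.15) / 165.1 = 0.0482


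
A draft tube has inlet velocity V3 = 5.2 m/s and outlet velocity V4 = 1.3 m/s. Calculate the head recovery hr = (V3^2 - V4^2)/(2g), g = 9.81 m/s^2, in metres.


hr = (5.2^2 - 1.3^2) / (2*9.81) = 1.2920 m


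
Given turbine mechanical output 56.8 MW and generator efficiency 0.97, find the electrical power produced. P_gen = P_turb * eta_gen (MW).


P_gen = 56.8 * 0.97 = 55.0960 MW


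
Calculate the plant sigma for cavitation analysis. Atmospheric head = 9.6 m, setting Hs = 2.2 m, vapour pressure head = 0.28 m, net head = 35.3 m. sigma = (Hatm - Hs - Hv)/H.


sigma = (9.6 - 2.2 - 0.28) / 35.3 = 0.2017


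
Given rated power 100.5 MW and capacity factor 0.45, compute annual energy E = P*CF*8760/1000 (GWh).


E = 100.5 * 0.45 * 8760 / 1000 = 396.1710 GWh


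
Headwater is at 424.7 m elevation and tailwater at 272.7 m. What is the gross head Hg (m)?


Hg = 424.7 - 272.7 = 152.0000 m


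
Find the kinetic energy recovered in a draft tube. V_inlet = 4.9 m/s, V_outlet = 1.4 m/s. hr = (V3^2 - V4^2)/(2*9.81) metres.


hr = (4.9^2 - 1.4^2) / (2*9.81) = 1.1239 m


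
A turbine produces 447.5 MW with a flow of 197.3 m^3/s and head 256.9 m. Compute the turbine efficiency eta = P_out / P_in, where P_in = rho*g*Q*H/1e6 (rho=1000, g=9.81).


P_in = 1000 * 9.81 * 197.3 * 256.9 / 1e6 = 497.2333 MW
eta = 447.5 / 497.2333 = 0.9000


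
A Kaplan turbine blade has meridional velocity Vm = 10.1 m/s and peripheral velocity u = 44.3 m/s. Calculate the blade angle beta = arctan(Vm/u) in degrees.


beta = arctan(10.1 / 44.3) = 12.8434 degrees


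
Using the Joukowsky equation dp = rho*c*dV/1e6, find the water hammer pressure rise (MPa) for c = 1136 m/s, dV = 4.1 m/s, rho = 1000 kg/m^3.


dp = 1000 * 1136 * 4.1 / 1e6 = 4.6576 MPa


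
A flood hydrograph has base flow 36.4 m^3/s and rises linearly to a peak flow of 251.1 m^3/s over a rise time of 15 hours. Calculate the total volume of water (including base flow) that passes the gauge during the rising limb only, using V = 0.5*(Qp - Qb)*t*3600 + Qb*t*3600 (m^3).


V = 0.5*(251.1 - 36.4)*15*3600 + 36.4*15*3600 = 7.7625e+06 m^3


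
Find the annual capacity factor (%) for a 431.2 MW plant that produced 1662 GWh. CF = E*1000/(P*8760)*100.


CF = 1662 * 1000 / (431.2 * 8760) * 100 = 43.9995 %


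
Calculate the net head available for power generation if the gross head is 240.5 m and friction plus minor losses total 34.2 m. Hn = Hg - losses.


Hn = 240.5 - 34.2 = 206.3000 m


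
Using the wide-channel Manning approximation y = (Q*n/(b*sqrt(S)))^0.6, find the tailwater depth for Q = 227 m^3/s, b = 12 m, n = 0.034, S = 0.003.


y = (227 * 0.034 / (12 * 0.003^0.5))^0.6 = 4.3839 m


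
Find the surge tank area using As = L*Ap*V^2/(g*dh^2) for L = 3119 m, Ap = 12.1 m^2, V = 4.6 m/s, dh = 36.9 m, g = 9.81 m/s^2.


As = 3119 * 12.1 * 4.6^2 / (9.81 * 36.9^2) = 59.7853 m^2


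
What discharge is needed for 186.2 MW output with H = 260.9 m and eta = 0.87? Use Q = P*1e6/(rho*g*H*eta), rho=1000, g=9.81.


Q = 186.2 * 1e6 / (1000 * 9.81 * 260.9 * 0.87) = 83.6214 m^3/s


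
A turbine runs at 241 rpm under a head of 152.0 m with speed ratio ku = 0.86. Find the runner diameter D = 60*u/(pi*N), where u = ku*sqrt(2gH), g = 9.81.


u = 0.86 * sqrt(2*9.81*152.0) = 46.9645 m/s
D = 60 * 46.9645 / (pi * 241) = 3.7218 m


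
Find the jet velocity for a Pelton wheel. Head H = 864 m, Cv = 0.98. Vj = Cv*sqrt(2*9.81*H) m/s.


Vj = 0.98 * sqrt(2*9.81*864) = 127.5946 m/s


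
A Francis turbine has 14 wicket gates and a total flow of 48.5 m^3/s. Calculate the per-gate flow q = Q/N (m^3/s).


q = 48.5 / 14 = 3.4643 m^3/s


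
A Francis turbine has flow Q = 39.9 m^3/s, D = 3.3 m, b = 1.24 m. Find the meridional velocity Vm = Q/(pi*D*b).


Vm = 39.9 / (pi * 3.3 * 1.24) = 3.1038 m/s


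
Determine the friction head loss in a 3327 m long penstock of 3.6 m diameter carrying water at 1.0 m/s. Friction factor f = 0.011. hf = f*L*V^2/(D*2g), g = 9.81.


hf = 0.011 * 3327 * 1.0^2 / (3.6 * 2 * 9.81) = 0.5181 m


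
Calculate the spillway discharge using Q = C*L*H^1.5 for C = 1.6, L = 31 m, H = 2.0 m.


Q = 1.6 * 31 * 2.0^1.5 = 140.2900 m^3/s


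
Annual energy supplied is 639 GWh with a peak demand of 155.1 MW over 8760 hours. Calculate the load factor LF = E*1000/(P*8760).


LF = 639 * 1000 / (155.1 * 8760) = 0.4703


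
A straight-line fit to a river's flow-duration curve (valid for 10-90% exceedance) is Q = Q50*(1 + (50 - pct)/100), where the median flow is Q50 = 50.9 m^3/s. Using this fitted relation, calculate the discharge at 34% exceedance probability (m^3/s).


Q = 50.9 * (1 + (50 - 34)/100) = 59.0440 m^3/s


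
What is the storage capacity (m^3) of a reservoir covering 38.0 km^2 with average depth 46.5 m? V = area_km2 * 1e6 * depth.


V = 38.0 * 1e6 * 46.5 = 1.7670e+09 m^3


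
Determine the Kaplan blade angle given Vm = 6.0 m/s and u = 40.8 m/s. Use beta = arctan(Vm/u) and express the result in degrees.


beta = arctan(6.0 / 40.8) = 8.3659 degrees


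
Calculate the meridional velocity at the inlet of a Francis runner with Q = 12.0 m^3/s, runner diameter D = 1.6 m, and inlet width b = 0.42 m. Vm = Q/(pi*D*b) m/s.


Vm = 12.0 / (pi * 1.6 * 0.42) = 5.6841 m/s


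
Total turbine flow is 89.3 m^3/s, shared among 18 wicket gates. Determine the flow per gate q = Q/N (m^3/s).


q = 89.3 / 18 = 4.9611 m^3/s


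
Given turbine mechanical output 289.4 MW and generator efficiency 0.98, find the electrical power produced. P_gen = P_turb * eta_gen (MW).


P_gen = 289.4 * 0.98 = 283.6120 MW


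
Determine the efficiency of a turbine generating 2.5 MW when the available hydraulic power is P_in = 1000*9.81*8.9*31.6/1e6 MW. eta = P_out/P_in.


P_in = 1000 * 9.81 * 8.9 * 31.6 / 1e6 = 2.7590 MW
eta = 2.5 / 2.7590 = 0.9061


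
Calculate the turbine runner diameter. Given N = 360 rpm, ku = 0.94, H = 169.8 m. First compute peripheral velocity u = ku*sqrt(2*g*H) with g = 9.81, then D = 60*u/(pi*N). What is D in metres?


u = 0.94 * sqrt(2*9.81*169.8) = 54.2558 m/s
D = 60 * 54.2558 / (pi * 360) = 2.8784 m


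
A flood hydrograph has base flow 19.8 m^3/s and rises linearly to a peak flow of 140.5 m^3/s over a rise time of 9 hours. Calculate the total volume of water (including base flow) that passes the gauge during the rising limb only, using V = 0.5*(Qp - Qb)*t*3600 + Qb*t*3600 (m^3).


V = 0.5*(140.5 - 19.8)*9*3600 + 19.8*9*3600 = 2.5969e+06 m^3


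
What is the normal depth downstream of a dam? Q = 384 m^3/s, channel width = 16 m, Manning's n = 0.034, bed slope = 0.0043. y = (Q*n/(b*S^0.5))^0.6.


y = (384 * 0.034 / (16 * 0.0043^0.5))^0.6 = 4.5391 m


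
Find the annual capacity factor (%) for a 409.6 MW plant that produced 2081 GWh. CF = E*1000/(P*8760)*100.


CF = 2081 * 1000 / (409.6 * 8760) * 100 = 57.9973 %


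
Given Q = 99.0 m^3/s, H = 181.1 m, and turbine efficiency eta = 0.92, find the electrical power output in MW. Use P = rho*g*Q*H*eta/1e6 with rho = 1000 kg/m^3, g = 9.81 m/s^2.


P = 1000 * 9.81 * 99.0 * 181.1 * 0.92 / 1e6 = 161.8119 MW


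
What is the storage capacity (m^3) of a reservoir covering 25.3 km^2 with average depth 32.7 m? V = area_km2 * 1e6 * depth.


V = 25.3 * 1e6 * 32.7 = 8.2731e+08 m^3


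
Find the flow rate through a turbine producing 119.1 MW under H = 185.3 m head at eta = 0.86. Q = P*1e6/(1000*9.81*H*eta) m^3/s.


Q = 119.1 * 1e6 / (1000 * 9.81 * 185.3 * 0.86) = 76.1849 m^3/s


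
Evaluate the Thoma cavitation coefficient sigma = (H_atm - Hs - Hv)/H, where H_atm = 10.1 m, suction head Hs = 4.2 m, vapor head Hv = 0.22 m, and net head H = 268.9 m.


sigma = (10.1 - 4.2 - 0.22) / 268.9 = 0.0211


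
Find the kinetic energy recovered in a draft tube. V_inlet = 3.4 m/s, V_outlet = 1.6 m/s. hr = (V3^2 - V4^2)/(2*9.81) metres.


hr = (3.4^2 - 1.6^2) / (2*9.81) = 0.4587 m


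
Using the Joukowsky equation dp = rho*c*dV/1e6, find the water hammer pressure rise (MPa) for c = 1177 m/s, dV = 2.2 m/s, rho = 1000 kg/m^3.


dp = 1000 * 1177 * 2.2 / 1e6 = 2.5894 MPa


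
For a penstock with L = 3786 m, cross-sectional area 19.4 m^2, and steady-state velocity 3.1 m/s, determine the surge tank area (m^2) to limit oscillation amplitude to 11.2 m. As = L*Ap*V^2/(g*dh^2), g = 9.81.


As = 3786 * 19.4 * 3.1^2 / (9.81 * 11.2^2) = 573.5888 m^2


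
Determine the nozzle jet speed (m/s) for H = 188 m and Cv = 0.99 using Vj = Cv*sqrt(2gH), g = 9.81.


Vj = 0.99 * sqrt(2*9.81*188) = 60.1262 m/s


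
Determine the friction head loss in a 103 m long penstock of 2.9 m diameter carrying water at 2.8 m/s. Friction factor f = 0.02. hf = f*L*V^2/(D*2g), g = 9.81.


hf = 0.02 * 103 * 2.8^2 / (2.9 * 2 * 9.81) = 0.2838 m


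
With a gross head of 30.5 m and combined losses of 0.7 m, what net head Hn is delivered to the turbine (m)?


Hn = 30.5 - 0.7 = 29.8000 m


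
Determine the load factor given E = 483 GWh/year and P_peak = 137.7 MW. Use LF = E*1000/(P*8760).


LF = 483 * 1000 / (137.7 * 8760) = 0.4004


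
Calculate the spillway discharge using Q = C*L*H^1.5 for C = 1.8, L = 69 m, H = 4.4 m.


Q = 1.8 * 69 * 4.4^1.5 = 1146.3061 m^3/s


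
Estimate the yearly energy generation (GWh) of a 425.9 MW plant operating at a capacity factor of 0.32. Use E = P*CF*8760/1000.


E = 425.9 * 0.32 * 8760 / 1000 = 1193.8829 GWh


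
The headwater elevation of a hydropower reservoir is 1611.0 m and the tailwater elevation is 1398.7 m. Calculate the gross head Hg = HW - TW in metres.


Hg = 1611.0 - 1398.7 = 212.3000 m


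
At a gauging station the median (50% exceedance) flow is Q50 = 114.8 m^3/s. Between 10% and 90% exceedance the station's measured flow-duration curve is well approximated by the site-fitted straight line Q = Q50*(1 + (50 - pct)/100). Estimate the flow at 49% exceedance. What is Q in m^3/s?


Q = 114.8 * (1 + (50 - 49)/100) = 115.9480 m^3/s


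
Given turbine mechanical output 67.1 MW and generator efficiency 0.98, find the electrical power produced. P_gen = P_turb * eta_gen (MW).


P_gen = 67.1 * 0.98 = 65.7580 MW


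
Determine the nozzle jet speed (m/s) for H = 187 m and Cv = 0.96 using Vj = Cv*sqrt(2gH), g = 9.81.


Vj = 0.96 * sqrt(2*9.81*187) = 58.1489 m/s


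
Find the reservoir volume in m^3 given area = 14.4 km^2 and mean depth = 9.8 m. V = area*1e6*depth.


V = 14.4 * 1e6 * 9.8 = 1.4112e+08 m^3


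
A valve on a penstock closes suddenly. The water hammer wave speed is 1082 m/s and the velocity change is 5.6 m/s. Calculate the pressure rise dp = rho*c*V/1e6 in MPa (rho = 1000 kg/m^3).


dp = 1000 * 1082 * 5.6 / 1e6 = 6.0592 MPa


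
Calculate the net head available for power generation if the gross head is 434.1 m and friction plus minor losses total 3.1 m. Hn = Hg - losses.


Hn = 434.1 - 3.1 = 431.0000 m


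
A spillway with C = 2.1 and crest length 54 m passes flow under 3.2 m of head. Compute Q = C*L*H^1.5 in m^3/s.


Q = 2.1 * 54 * 3.2^1.5 = 649.1395 m^3/s


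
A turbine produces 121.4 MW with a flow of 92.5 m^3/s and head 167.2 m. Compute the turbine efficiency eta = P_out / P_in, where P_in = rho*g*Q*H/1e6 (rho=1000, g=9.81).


P_in = 1000 * 9.81 * 92.5 * 167.2 / 1e6 = 151.7215 MW
eta = 121.4 / 151.7215 = 0.8002


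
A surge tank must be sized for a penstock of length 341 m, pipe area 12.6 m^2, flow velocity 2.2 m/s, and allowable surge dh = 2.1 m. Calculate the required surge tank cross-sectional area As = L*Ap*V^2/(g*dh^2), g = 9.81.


As = 341 * 12.6 * 2.2^2 / (9.81 * 2.1^2) = 480.6873 m^2


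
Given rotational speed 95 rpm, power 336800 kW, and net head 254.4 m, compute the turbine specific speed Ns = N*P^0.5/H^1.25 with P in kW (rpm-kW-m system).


Ns = 95 * 336800^0.5 / 254.4^1.25 = 54.2642


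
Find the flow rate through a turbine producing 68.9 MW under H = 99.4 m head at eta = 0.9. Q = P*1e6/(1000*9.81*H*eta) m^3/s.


Q = 68.9 * 1e6 / (1000 * 9.81 * 99.4 * 0.9) = 78.5093 m^3/s


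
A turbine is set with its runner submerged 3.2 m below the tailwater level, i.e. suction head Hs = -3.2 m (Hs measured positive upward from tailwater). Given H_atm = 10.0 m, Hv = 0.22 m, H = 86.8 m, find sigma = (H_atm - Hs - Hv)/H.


sigma = (10.0 - (-3.2) - 0.22) / 86.8 = 0.1495


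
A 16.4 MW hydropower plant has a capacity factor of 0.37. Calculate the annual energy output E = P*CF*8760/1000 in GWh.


E = 16.4 * 0.37 * 8760 / 1000 = 53.1557 GWh


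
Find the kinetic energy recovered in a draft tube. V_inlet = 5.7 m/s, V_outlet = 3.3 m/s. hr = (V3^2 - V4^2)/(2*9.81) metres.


hr = (5.7^2 - 3.3^2) / (2*9.81) = 1.1009 m


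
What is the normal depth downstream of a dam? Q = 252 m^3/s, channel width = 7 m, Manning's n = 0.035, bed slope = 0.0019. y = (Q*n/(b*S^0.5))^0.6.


y = (252 * 0.035 / (7 * 0.0019^0.5))^0.6 = 7.5266 m


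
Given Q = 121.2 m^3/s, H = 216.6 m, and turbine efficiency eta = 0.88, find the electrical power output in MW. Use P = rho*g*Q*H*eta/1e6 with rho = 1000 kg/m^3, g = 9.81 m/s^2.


P = 1000 * 9.81 * 121.2 * 216.6 * 0.88 / 1e6 = 226.6276 MW


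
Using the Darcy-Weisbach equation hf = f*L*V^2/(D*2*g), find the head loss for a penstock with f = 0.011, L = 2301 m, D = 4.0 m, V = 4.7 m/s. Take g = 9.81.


hf = 0.011 * 2301 * 4.7^2 / (4.0 * 2 * 9.81) = 7.1244 m


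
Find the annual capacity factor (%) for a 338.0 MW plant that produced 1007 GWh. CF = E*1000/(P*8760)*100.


CF = 1007 * 1000 / (338.0 * 8760) * 100 = 34.0102 %


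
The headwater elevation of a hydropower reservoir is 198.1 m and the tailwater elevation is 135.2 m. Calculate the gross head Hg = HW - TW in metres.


Hg = 198.1 - 135.2 = 62.9000 m


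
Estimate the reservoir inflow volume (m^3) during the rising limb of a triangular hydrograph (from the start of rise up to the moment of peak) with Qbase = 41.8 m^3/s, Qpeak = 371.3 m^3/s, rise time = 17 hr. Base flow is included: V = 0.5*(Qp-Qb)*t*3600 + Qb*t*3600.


V = 0.5*(371.3 - 41.8)*17*3600 + 41.8*17*3600 = 1.2641e+07 m^3


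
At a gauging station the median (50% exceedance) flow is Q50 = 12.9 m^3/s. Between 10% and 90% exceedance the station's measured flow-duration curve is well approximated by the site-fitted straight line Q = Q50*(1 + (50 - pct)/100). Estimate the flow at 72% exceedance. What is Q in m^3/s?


Q = 12.9 * (1 + (50 - 72)/100) = 10.0620 m^3/s


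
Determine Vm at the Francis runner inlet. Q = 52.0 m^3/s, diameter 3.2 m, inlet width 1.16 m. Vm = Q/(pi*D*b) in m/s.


Vm = 52.0 / (pi * 3.2 * 1.16) = 4.4591 m/s


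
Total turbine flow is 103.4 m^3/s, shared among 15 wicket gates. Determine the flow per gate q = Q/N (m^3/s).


q = 103.4 / 15 = 6.8933 m^3/s


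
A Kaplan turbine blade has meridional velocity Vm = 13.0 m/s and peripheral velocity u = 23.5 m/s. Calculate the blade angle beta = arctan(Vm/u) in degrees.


beta = arctan(13.0 / 23.5) = 28.9510 degrees


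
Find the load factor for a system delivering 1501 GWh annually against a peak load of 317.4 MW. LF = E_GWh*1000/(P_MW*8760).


LF = 1501 * 1000 / (317.4 * 8760) = 0.5398


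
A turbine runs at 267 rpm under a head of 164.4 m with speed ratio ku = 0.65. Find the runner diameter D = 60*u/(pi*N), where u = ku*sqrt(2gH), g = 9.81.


u = 0.65 * sqrt(2*9.81*164.4) = 36.9159 m/s
D = 60 * 36.9159 / (pi * 267) = 2.6406 m


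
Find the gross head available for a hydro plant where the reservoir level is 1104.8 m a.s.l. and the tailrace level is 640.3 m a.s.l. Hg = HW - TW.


Hg = 1104.8 - 640.3 = 464.5000 m


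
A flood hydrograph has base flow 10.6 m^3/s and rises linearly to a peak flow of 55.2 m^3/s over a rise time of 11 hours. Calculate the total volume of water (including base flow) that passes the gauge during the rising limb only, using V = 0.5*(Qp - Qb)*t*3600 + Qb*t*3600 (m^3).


V = 0.5*(55.2 - 10.6)*11*3600 + 10.6*11*3600 = 1.3028e+06 m^3


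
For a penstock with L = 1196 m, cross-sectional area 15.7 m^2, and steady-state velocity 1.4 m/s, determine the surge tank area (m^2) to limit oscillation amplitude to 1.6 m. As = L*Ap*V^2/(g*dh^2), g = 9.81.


As = 1196 * 15.7 * 1.4^2 / (9.81 * 1.6^2) = 1465.4734 m^2


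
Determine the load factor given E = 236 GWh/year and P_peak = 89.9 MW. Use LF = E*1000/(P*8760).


LF = 236 * 1000 / (89.9 * 8760) = 0.2997


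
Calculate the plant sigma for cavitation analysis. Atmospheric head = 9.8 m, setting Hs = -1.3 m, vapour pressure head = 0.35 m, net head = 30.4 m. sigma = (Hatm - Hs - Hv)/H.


sigma = (9.8 - (-1.3) - 0.35) / 30.4 = 0.3536


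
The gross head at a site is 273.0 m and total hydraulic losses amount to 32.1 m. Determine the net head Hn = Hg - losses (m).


Hn = 273.0 - 32.1 = 240.9000 m


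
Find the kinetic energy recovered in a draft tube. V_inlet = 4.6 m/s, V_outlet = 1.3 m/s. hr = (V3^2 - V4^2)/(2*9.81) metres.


hr = (4.6^2 - 1.3^2) / (2*9.81) = 0.9924 m


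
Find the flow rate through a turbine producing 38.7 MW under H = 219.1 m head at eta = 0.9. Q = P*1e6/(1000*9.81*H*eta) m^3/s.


Q = 38.7 * 1e6 / (1000 * 9.81 * 219.1 * 0.9) = 20.0059 m^3/s


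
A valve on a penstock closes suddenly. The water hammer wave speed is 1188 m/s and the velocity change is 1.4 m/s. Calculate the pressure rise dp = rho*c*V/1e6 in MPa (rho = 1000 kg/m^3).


dp = 1000 * 1188 * 1.4 / 1e6 = 1.6632 MPa


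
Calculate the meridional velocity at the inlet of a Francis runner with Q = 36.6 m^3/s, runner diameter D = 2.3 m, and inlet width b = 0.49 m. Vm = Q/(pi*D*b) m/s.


Vm = 36.6 / (pi * 2.3 * 0.49) = 10.3373 m/s


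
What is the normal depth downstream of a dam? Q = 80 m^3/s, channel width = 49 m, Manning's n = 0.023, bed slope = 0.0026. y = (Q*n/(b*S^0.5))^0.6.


y = (80 * 0.023 / (49 * 0.0026^0.5))^0.6 = 0.8323 m


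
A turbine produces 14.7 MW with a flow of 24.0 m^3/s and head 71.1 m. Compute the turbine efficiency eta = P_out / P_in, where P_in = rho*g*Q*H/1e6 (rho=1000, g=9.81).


P_in = 1000 * 9.81 * 24.0 * 71.1 / 1e6 = 16.7398 MW
eta = 14.7 / 16.7398 = 0.8781


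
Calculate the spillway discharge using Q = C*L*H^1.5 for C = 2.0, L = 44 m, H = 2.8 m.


Q = 2.0 * 44 * 2.8^1.5 = 412.3061 m^3/s


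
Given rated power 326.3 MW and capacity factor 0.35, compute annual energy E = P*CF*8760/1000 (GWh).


E = 326.3 * 0.35 * 8760 / 1000 = 1000.4358 GWh


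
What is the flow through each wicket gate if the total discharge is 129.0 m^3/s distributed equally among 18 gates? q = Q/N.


q = 129.0 / 18 = 7.1667 m^3/s


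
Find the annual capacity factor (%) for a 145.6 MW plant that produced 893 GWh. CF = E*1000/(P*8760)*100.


CF = 893 * 1000 / (145.6 * 8760) * 100 = 70.0142 %


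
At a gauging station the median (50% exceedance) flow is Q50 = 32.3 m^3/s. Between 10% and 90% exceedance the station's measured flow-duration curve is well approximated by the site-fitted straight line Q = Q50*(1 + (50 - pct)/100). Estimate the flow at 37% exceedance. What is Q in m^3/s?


Q = 32.3 * (1 + (50 - 37)/100) = 36.4990 m^3/s


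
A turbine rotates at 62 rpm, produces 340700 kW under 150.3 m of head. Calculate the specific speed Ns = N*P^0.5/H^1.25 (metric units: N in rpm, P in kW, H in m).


Ns = 62 * 340700^0.5 / 150.3^1.25 = 68.7668
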